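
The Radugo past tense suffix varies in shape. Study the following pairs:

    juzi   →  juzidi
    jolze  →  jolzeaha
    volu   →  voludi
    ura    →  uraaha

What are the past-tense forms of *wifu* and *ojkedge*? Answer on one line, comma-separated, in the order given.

wifudi, ojkedgeaha

Looking at the last vowel of each stem: -di when the last vowel of the stem is a high vowel (*juzi*, *volu*); -aha when the last vowel of the stem is a non-high vowel (*jolze*, *ura*).
*wifu*: last vowel = /u/, a high vowel → -di → *wifudi*.
The last vowel of *ojkedge* is /e/, which is a non-high vowel, so the suffix is -aha, giving *ojkedgeaha*.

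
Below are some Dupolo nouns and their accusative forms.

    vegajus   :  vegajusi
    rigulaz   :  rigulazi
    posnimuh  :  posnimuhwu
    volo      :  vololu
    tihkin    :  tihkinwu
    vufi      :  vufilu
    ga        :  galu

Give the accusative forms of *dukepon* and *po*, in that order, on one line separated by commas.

dukeponwu, polu

The suffix is conditioned by the final sound: -i when the stem ends in a sibilant (*vegajus*, *rigulaz*); -wu when the stem ends in a non-sibilant consonant (*posnimuh*, *tihkin*); -lu when the stem ends in a vowel (*volo*, *vufi*, *ga*).
The final sound of *dukepon* is /n/, which is a non-sibilant consonant, so the suffix is -wu, giving *dukeponwu*.
*po*: final sound = /o/, a vowel → -lu → *polu*.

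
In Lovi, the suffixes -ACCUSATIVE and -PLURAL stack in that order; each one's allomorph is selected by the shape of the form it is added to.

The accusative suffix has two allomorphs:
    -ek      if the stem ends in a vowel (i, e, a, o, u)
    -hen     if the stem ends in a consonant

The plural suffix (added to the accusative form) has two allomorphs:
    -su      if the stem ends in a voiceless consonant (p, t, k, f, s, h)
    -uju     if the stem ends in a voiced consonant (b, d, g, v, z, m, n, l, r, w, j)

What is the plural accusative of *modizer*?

modizerhenuju

*modizer*: final sound = /r/, a consonant → -hen → *modizerhen*.
The accusative form *modizerhen*: final consonant = /n/, voiced → -uju → *modizerhenuju*.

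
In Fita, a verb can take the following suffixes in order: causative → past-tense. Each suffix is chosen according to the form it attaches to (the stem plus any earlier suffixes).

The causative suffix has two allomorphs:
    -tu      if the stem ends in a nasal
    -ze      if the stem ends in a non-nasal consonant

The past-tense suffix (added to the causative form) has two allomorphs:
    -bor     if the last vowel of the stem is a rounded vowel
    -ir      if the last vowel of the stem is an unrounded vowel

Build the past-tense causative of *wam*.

The final consonant of *wam* is /m/, which is a nasal, so the causative suffix is -tu, giving *wamtu*.
The causative form *wamtu*: last vowel = /u/, a rounded vowel → -bor → *wamtubor*.

wamtubor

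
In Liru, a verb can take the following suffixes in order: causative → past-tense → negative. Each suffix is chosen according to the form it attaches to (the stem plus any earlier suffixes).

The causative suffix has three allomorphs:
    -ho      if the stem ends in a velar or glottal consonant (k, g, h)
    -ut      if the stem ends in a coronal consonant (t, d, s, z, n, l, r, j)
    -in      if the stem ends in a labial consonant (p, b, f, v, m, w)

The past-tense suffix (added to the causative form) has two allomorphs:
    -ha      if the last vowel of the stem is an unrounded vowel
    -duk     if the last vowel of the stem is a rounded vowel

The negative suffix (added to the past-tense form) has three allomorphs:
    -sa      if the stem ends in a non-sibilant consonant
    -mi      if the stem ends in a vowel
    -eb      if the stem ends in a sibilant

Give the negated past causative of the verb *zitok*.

Since the final consonant of *zitok* is /k/ (velar/glottal), it takes -ho, giving *zitokho*.
The causative form *zitokho* — last vowel /o/ (a rounded vowel) → -duk → *zitokhoduk*.
The past-tense form *zitokhoduk* — final sound /k/ (a non-sibilant consonant) → -sa → *zitokhoduksa*.

zitokhoduksa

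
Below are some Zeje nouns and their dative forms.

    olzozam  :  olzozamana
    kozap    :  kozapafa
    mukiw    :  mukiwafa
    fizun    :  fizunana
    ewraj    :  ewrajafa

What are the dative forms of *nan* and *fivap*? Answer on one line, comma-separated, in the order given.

nanana, fivapafa

Looking at the final consonant of each stem: -ana when the stem ends in a nasal (*olzozam*, *fizun*); -afa when the stem ends in a non-nasal consonant (*kozap*, *mukiw*, *ewraj*).
*nan*: final consonant = /n/, a nasal → -ana → *nanana*.
Since the final consonant of *fivap* is /p/ (non-nasal), it takes -afa, giving *fivapafa*.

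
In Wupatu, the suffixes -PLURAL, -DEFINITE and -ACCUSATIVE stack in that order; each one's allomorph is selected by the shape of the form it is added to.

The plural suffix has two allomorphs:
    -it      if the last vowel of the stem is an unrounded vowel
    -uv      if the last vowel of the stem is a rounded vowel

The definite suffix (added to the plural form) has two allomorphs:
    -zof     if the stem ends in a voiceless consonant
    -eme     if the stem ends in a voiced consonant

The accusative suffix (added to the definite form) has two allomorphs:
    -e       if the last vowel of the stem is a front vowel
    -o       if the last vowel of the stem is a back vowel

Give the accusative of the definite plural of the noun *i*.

*i*: last vowel = /i/, an unrounded vowel → -it → *iit*.
The plural form *iit* — final consonant /t/ (voiceless) → -zof → *iitzof*.
The definite form *iitzof*: last vowel = /o/, a back vowel → -o → *iitzofo*.

iitzofo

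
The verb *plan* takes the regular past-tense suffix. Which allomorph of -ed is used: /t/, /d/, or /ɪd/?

The stem *plan* ends in a voiced sound other than /d/.
The -ed suffix is realized as /ɪd/ after /t, d/; as /t/ after other voiceless consonants; and as /d/ after other voiced sounds.
So -ed on *plan* is pronounced /d/.

/d/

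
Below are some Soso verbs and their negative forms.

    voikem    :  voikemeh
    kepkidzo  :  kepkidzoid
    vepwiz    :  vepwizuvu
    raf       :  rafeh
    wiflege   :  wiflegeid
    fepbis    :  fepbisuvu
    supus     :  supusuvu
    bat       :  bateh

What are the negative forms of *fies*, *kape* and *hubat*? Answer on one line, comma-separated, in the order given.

fiesuvu, kapeid, hubateh

The pattern is sibilance of the final sound: -uvu when the stem ends in a sibilant (*vepwiz*, *fepbis*, *supus*); -eh when the stem ends in a non-sibilant consonant (*voikem*, *raf*, *bat*); -id when the stem ends in a vowel (*kepkidzo*, *wiflege*).
The final sound of *fies* is /s/, which is a sibilant, so the suffix is -uvu, giving *fiesuvu*.
Since the final sound of *kape* is /e/ (a vowel), it takes -id, giving *kapeid*.
The final sound of *hubat* is /t/, which is a non-sibilant consonant, so the suffix is -eh, giving *hubateh*.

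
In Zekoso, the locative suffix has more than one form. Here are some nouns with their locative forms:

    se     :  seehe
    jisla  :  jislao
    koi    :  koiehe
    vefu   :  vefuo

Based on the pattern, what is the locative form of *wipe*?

Looking at the last vowel of each stem: -ehe when the last vowel of the stem is a front vowel (*se*, *koi*); -o when the last vowel of the stem is a back vowel (*jisla*, *vefu*).
Since the last vowel of *wipe* is /e/ (a front vowel), it takes -ehe, giving *wipeehe*.

wipeehe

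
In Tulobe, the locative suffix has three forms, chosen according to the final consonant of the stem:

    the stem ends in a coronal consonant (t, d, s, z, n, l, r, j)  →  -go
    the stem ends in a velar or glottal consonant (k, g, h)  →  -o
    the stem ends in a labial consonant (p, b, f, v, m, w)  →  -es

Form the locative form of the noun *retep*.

The final consonant of *retep* is /p/, which is labial, so the suffix is -es, giving *retepes*.

retepes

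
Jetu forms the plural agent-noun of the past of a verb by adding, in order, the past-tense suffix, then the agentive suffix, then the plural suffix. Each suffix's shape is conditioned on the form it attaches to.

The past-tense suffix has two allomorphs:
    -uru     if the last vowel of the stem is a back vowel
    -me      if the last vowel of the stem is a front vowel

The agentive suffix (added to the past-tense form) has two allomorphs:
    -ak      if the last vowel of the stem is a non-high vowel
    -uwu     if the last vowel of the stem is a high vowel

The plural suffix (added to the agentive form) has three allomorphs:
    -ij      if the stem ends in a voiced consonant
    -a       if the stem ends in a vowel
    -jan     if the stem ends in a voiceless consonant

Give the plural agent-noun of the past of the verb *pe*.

pemeakjan

Since the last vowel of *pe* is /e/ (a front vowel), it takes -me, giving *peme*.
The last vowel of the past-tense form *peme* is /e/, which is a non-high vowel, so the agentive suffix is -ak, giving *pemeak*.
The agentive form *pemeak*: final sound = /k/, a voiceless consonant → -jan → *pemeakjan*.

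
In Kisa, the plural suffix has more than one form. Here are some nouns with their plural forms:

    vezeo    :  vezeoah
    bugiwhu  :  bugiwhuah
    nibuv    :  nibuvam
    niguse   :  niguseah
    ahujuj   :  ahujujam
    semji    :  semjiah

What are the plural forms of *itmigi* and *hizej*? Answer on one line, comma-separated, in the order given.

itmigiah, hizejam

Looking at the final sound of each stem: -am when the stem ends in a consonant (*nibuv*, *ahujuj*); -ah when the stem ends in a vowel (*vezeo*, *bugiwhu*, *niguse*, *semji*).
Since the final sound of *itmigi* is /i/ (a vowel), it takes -ah, giving *itmigiah*.
Since the final sound of *hizej* is /j/ (a consonant), it takes -am, giving *hizejam*.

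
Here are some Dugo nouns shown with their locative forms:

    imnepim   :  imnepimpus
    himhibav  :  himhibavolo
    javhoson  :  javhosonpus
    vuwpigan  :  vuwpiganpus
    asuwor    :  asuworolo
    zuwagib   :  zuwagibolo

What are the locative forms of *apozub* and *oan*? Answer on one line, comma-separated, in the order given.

The suffix is conditioned by the final consonant: -pus when the stem ends in a nasal (*imnepim*, *javhoson*, *vuwpigan*); -olo when the stem ends in a non-nasal consonant (*himhibav*, *asuwor*, *zuwagib*).
*apozub* — final consonant /b/ (non-nasal) → -olo → *apozubolo*.
The final consonant of *oan* is /n/, which is a nasal, so the suffix is -pus, giving *oanpus*.

apozubolo, oanpus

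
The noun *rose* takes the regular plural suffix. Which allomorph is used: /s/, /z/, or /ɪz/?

The stem *rose* ends in a sibilant (/s, z, ʃ, ʒ, tʃ, dʒ/).
The plural suffix surfaces as /ɪz/ after sibilants, /s/ after other voiceless consonants, and /z/ after other voiced sounds.
So the plural -s on *rose* is pronounced /ɪz/.

/ɪz/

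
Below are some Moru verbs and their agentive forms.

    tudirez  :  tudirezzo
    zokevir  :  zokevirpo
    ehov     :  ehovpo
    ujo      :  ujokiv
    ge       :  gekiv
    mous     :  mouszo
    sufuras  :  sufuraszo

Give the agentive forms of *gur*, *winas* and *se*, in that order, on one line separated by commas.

gurpo, winaszo, sekiv

The pattern is sibilance of the final sound: -zo when the stem ends in a sibilant (*tudirez*, *mous*, *sufuras*); -po when the stem ends in a non-sibilant consonant (*zokevir*, *ehov*); -kiv when the stem ends in a vowel (*ujo*, *ge*).
*gur* — final sound /r/ (a non-sibilant consonant) → -po → *gurpo*.
*winas* — final sound /s/ (a sibilant) → -zo → *winaszo*.
Since the final sound of *se* is /e/ (a vowel), it takes -kiv, giving *sekiv*.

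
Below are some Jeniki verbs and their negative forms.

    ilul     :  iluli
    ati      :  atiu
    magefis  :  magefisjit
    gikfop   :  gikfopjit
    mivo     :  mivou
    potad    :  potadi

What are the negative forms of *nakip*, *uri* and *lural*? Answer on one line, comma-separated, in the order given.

nakipjit, uriu, lurali

Looking at the final sound of each stem: -jit when the stem ends in a voiceless consonant (*magefis*, *gikfop*); -i when the stem ends in a voiced consonant (*ilul*, *potad*); -u when the stem ends in a vowel (*ati*, *mivo*).
Since the final sound of *nakip* is /p/ (a voiceless consonant), it takes -jit, giving *nakipjit*.
*uri*: final sound = /i/, a vowel → -u → *uriu*.
*lural*: final sound = /l/, a voiced consonant → -i → *lurali*.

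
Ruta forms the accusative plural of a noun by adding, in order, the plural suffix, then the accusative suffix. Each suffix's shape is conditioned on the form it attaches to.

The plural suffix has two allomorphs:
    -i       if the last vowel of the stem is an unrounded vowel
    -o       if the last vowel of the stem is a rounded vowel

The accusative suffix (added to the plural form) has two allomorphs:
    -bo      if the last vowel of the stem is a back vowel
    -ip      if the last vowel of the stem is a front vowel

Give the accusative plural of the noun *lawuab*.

lawuabiip

The last vowel of *lawuab* is /a/, which is an unrounded vowel, so the plural suffix is -i, giving *lawuabi*.
The last vowel of the plural form *lawuabi* is /i/, which is a front vowel, so the accusative suffix is -ip, giving *lawuabiip*.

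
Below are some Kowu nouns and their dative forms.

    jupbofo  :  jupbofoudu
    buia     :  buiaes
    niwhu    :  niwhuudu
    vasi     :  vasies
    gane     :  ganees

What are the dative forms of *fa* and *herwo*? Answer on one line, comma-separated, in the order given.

faes, herwoudu

The pattern is rounding harmony: -udu when the last vowel of the stem is a rounded vowel (*jupbofo*, *niwhu*); -es when the last vowel of the stem is an unrounded vowel (*buia*, *vasi*, *gane*).
*fa*: last vowel = /a/, an unrounded vowel → -es → *faes*.
Since the last vowel of *herwo* is /o/ (a rounded vowel), it takes -udu, giving *herwoudu*.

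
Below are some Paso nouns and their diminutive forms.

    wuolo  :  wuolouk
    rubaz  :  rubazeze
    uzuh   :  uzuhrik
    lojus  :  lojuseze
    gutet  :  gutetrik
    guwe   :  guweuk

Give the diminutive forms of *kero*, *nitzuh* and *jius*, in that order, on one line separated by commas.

The alternation tracks the final sound of the stem — -eze when the stem ends in a sibilant (*rubaz*, *lojus*); -rik when the stem ends in a non-sibilant consonant (*uzuh*, *gutet*); -uk when the stem ends in a vowel (*wuolo*, *guwe*).
*kero* — final sound /o/ (a vowel) → -uk → *kerouk*.
*nitzuh*: final sound = /h/, a non-sibilant consonant → -rik → *nitzuhrik*.
The final sound of *jius* is /s/, which is a sibilant, so the suffix is -eze, giving *jiuseze*.

kerouk, nitzuhrik, jiuseze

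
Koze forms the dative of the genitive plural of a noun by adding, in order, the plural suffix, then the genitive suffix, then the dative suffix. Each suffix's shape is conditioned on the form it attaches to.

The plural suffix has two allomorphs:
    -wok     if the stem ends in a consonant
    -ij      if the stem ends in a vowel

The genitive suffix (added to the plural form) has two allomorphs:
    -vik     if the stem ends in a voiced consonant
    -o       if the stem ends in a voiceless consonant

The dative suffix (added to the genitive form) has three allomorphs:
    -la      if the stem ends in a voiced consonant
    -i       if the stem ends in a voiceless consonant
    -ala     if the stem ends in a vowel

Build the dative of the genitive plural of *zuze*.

zuzeijviki

The final sound of *zuze* is /e/, which is a vowel, so the plural suffix is -ij, giving *zuzeij*.
The plural form *zuzeij*: final consonant = /j/, voiced → -vik → *zuzeijvik*.
The genitive form *zuzeijvik*: final sound = /k/, a voiceless consonant → -i → *zuzeijviki*.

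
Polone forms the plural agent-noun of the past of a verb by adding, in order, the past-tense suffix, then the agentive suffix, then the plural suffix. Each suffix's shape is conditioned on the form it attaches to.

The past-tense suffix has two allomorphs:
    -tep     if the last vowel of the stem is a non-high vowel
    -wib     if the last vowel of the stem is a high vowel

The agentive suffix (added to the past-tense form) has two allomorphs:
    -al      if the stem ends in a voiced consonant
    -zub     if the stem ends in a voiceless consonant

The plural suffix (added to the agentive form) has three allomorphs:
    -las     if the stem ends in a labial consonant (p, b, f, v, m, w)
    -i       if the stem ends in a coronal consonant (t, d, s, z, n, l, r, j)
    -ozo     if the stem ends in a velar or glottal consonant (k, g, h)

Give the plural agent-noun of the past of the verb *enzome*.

enzometepzublas

Since the last vowel of *enzome* is /e/ (a non-high vowel), it takes -tep, giving *enzometep*.
The past-tense form *enzometep* — final consonant /p/ (voiceless) → -zub → *enzometepzub*.
Since the final consonant of the agentive form *enzometepzub* is /b/ (labial), it takes -las, giving *enzometepzublas*.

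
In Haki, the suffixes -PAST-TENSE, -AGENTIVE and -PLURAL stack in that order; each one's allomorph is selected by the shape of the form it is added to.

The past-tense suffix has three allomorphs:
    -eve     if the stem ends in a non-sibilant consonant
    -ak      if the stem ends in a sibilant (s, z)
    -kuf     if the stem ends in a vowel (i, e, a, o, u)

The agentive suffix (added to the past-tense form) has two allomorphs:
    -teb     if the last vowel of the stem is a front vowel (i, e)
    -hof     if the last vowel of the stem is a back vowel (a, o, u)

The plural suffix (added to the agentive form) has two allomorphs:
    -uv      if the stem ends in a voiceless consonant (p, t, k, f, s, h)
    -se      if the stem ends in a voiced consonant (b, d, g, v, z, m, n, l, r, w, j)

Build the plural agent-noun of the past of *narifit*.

narifitevetebse

The final sound of *narifit* is /t/, which is a non-sibilant consonant, so the past-tense suffix is -eve, giving *narifiteve*.
Since the last vowel of the past-tense form *narifiteve* is /e/ (a front vowel), it takes -teb, giving *narifiteveteb*.
The agentive form *narifiteveteb*: final consonant = /b/, voiced → -se → *narifitevetebse*.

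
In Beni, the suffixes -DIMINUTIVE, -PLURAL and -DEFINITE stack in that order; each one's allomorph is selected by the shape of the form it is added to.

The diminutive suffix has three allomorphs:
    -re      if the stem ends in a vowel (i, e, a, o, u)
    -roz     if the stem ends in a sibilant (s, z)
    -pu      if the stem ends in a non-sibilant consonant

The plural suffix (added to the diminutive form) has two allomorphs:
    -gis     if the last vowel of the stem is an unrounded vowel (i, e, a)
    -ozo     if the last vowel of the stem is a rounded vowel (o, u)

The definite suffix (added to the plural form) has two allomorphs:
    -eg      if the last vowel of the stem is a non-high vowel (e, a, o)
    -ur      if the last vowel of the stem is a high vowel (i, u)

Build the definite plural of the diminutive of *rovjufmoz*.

Since the final sound of *rovjufmoz* is /z/ (a sibilant), it takes -roz, giving *rovjufmozroz*.
Since the last vowel of the diminutive form *rovjufmozroz* is /o/ (a rounded vowel), it takes -ozo, giving *rovjufmozrozozo*.
The plural form *rovjufmozrozozo* — last vowel /o/ (a non-high vowel) → -eg → *rovjufmozrozozoeg*.

rovjufmozrozozoeg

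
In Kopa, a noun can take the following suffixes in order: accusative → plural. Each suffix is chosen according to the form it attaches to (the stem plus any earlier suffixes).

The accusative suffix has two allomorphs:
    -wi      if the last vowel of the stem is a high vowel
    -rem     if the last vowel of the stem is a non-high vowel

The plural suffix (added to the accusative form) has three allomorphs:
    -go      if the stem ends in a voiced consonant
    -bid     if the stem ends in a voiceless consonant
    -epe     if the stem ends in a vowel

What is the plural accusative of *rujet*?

The last vowel of *rujet* is /e/, which is a non-high vowel, so the accusative suffix is -rem, giving *rujetrem*.
The accusative form *rujetrem*: final sound = /m/, a voiced consonant → -go → *rujetremgo*.

rujetremgo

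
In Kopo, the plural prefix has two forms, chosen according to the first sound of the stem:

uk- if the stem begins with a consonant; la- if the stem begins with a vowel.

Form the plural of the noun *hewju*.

The first sound of *hewju* is /h/, which is a consonant, so the prefix is uk-, giving *ukhewju*.

ukhewju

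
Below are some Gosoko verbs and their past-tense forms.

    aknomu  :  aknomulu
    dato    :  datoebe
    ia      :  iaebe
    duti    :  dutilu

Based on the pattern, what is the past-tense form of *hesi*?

hesilu

Looking at the last vowel of each stem: -lu when the last vowel of the stem is a high vowel (*aknomu*, *duti*); -ebe when the last vowel of the stem is a non-high vowel (*dato*, *ia*).
The last vowel of *hesi* is /i/, which is a high vowel, so the suffix is -lu, giving *hesilu*.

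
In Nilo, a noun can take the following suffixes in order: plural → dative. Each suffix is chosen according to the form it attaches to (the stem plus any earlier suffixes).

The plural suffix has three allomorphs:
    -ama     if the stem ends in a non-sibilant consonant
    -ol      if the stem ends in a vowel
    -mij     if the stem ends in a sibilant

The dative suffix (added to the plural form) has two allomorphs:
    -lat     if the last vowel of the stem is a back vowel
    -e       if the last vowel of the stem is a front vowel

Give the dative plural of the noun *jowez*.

Since the final sound of *jowez* is /z/ (a sibilant), it takes -mij, giving *jowezmij*.
Since the last vowel of the plural form *jowezmij* is /i/ (a front vowel), it takes -e, giving *jowezmije*.

jowezmije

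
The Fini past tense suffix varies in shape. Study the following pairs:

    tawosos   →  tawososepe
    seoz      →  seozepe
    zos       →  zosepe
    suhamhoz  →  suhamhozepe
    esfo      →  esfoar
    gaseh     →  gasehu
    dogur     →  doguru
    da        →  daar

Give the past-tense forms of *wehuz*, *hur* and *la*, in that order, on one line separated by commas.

The pattern is sibilance of the final sound: -epe when the stem ends in a sibilant (*tawosos*, *seoz*, *zos*, *suhamhoz*); -u when the stem ends in a non-sibilant consonant (*gaseh*, *dogur*); -ar when the stem ends in a vowel (*esfo*, *da*).
*wehuz*: final sound = /z/, a sibilant → -epe → *wehuzepe*.
Since the final sound of *hur* is /r/ (a non-sibilant consonant), it takes -u, giving *huru*.
Since the final sound of *la* is /a/ (a vowel), it takes -ar, giving *laar*.

wehuzepe, huru, laar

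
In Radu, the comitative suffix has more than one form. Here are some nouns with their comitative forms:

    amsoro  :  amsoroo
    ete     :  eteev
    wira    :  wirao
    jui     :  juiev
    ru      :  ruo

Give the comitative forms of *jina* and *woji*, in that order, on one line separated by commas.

jinao, wojiev

The suffix is conditioned by the last vowel: -ev when the last vowel of the stem is a front vowel (*ete*, *jui*); -o when the last vowel of the stem is a back vowel (*amsoro*, *wira*, *ru*).
*jina* — last vowel /a/ (a back vowel) → -o → *jinao*.
The last vowel of *woji* is /i/, which is a front vowel, so the suffix is -ev, giving *wojiev*.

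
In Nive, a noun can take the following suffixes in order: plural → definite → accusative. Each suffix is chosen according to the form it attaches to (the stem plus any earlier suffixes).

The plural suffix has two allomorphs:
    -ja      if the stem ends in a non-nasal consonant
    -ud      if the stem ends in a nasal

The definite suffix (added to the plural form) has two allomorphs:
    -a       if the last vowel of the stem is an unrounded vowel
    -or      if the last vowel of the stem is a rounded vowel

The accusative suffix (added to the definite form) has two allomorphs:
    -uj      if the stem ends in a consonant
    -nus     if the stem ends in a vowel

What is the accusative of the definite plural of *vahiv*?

*vahiv* — final consonant /v/ (non-nasal) → -ja → *vahivja*.
The plural form *vahivja*: last vowel = /a/, an unrounded vowel → -a → *vahivjaa*.
The final sound of the definite form *vahivjaa* is /a/, which is a vowel, so the accusative suffix is -nus, giving *vahivjaanus*.

vahivjaanus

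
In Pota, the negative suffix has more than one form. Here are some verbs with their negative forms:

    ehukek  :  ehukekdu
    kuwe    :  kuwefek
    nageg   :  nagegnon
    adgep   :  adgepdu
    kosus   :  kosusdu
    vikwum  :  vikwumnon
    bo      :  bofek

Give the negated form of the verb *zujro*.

zujrofek

The pattern is voicing of the final sound: -du when the stem ends in a voiceless consonant (*ehukek*, *adgep*, *kosus*); -non when the stem ends in a voiced consonant (*nageg*, *vikwum*); -fek when the stem ends in a vowel (*kuwe*, *bo*).
Since the final sound of *zujro* is /o/ (a vowel), it takes -fek, giving *zujrofek*.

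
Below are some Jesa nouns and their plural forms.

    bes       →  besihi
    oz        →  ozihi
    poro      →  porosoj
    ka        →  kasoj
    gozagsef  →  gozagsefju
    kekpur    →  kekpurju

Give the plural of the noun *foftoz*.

foftozihi

The suffix is conditioned by the final sound: -ihi when the stem ends in a sibilant (*bes*, *oz*); -ju when the stem ends in a non-sibilant consonant (*gozagsef*, *kekpur*); -soj when the stem ends in a vowel (*poro*, *ka*).
The final sound of *foftoz* is /z/, which is a sibilant, so the suffix is -ihi, giving *foftozihi*.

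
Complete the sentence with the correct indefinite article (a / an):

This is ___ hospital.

a

The indefinite article is chosen by the initial *sound* of the following word, not its spelling.
*hospital* begins with the sound /h/ (h is pronounced) — a consonant sound.
So the article is *a*: This is a hospital.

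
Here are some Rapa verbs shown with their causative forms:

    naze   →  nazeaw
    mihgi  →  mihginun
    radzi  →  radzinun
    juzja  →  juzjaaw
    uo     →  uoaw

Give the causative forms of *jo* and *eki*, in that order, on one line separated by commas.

joaw, ekinun

The suffix is conditioned by the last vowel: -nun when the last vowel of the stem is a high vowel (*mihgi*, *radzi*); -aw when the last vowel of the stem is a non-high vowel (*naze*, *juzja*, *uo*).
Since the last vowel of *jo* is /o/ (a non-high vowel), it takes -aw, giving *joaw*.
Since the last vowel of *eki* is /i/ (a high vowel), it takes -nun, giving *ekinun*.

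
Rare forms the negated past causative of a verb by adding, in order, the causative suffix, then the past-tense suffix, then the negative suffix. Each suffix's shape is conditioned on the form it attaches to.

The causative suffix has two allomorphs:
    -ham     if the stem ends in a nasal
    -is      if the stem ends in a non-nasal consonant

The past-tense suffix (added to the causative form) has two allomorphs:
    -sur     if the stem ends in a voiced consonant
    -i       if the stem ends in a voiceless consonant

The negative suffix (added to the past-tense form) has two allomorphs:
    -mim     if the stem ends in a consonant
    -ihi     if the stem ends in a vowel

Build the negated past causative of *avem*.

Since the final consonant of *avem* is /m/ (a nasal), it takes -ham, giving *avemham*.
The causative form *avemham* — final consonant /m/ (voiced) → -sur → *avemhamsur*.
The past-tense form *avemhamsur*: final sound = /r/, a consonant → -mim → *avemhamsurmim*.

avemhamsurmim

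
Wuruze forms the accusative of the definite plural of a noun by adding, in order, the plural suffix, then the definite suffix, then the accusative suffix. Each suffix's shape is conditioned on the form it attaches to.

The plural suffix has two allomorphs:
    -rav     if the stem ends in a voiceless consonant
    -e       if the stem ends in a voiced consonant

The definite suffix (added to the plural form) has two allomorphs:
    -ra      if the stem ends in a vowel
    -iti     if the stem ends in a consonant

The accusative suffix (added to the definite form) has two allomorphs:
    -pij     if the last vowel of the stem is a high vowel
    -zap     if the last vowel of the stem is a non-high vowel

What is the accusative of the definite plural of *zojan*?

Since the final consonant of *zojan* is /n/ (voiced), it takes -e, giving *zojane*.
The final sound of the plural form *zojane* is /e/, which is a vowel, so the definite suffix is -ra, giving *zojanera*.
The definite form *zojanera* — last vowel /a/ (a non-high vowel) → -zap → *zojanerazap*.

zojanerazap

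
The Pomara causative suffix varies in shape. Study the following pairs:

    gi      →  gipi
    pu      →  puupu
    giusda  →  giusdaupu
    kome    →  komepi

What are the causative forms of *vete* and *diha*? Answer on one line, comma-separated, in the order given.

vetepi, dihaupu

The suffix is conditioned by the last vowel: -pi when the last vowel of the stem is a front vowel (*gi*, *kome*); -upu when the last vowel of the stem is a back vowel (*pu*, *giusda*).
The last vowel of *vete* is /e/, which is a front vowel, so the suffix is -pi, giving *vetepi*.
*diha*: last vowel = /a/, a back vowel → -upu → *dihaupu*.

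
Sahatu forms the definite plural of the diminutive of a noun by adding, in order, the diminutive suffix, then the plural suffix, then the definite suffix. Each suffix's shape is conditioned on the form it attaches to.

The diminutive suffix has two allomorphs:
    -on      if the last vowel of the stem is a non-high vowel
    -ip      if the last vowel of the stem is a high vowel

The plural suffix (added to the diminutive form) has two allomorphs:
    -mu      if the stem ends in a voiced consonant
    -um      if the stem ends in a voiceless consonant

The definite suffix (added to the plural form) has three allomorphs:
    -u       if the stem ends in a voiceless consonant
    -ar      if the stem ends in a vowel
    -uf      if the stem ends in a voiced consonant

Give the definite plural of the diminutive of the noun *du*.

*du*: last vowel = /u/, a high vowel → -ip → *duip*.
The diminutive form *duip* — final consonant /p/ (voiceless) → -um → *duipum*.
The final sound of the plural form *duipum* is /m/, which is a voiced consonant, so the definite suffix is -uf, giving *duipumuf*.

duipumuf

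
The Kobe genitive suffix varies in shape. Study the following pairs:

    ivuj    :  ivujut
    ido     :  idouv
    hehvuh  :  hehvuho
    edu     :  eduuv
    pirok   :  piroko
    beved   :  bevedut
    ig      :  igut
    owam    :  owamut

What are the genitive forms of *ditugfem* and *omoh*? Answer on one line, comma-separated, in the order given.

The suffix is conditioned by the final sound: -o when the stem ends in a voiceless consonant (*hehvuh*, *pirok*); -ut when the stem ends in a voiced consonant (*ivuj*, *beved*, *ig*, *owam*); -uv when the stem ends in a vowel (*ido*, *edu*).
The final sound of *ditugfem* is /m/, which is a voiced consonant, so the suffix is -ut, giving *ditugfemut*.
*omoh* — final sound /h/ (a voiceless consonant) → -o → *omoho*.

ditugfemut, omoho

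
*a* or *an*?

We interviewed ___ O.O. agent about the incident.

The indefinite article is chosen by the initial *sound* of the following word, not its spelling.
The initialism *O.O.* is read letter by letter; the first letter, O, is pronounced /oʊ/, which begins with a vowel sound.
So the article is *an*: We interviewed an O.O. agent about the incident.

an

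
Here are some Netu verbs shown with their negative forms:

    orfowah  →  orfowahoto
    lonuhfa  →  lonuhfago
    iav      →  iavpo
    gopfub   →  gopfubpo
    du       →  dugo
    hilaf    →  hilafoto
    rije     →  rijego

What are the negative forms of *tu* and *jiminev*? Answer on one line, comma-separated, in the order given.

The pattern is voicing of the final sound: -oto when the stem ends in a voiceless consonant (*orfowah*, *hilaf*); -po when the stem ends in a voiced consonant (*iav*, *gopfub*); -go when the stem ends in a vowel (*lonuhfa*, *du*, *rije*).
The final sound of *tu* is /u/, which is a vowel, so the suffix is -go, giving *tugo*.
*jiminev*: final sound = /v/, a voiced consonant → -po → *jiminevpo*.

tugo, jiminevpo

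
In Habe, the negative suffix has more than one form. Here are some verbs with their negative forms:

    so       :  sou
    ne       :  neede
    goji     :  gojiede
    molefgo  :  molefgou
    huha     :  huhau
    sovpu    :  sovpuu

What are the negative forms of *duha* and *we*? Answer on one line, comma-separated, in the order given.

duhau, weede

The suffix is conditioned by the last vowel: -ede when the last vowel of the stem is a front vowel (*ne*, *goji*); -u when the last vowel of the stem is a back vowel (*so*, *molefgo*, *huha*, *sovpu*).
Since the last vowel of *duha* is /a/ (a back vowel), it takes -u, giving *duhau*.
*we* — last vowel /e/ (a front vowel) → -ede → *weede*.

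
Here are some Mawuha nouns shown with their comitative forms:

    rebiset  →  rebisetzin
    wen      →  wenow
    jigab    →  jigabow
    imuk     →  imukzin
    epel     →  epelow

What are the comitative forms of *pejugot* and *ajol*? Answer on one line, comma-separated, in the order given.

pejugotzin, ajolow

Looking at the final consonant of each stem: -zin when the stem ends in a voiceless consonant (*rebiset*, *imuk*); -ow when the stem ends in a voiced consonant (*wen*, *jigab*, *epel*).
The final consonant of *pejugot* is /t/, which is voiceless, so the suffix is -zin, giving *pejugotzin*.
*ajol*: final consonant = /l/, voiced → -ow → *ajolow*.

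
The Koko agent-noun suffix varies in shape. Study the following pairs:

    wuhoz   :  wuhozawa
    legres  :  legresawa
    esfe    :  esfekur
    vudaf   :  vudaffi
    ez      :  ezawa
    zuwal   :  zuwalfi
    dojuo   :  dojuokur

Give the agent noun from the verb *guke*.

gukekur

The pattern is sibilance of the final sound: -awa when the stem ends in a sibilant (*wuhoz*, *legres*, *ez*); -fi when the stem ends in a non-sibilant consonant (*vudaf*, *zuwal*); -kur when the stem ends in a vowel (*esfe*, *dojuo*).
*guke*: final sound = /e/, a vowel → -kur → *gukekur*.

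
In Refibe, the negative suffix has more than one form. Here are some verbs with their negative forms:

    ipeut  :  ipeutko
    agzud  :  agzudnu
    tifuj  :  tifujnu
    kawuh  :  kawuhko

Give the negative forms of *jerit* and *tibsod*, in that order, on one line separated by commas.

The alternation tracks the final consonant of the stem — -ko when the stem ends in a voiceless consonant (*ipeut*, *kawuh*); -nu when the stem ends in a voiced consonant (*agzud*, *tifuj*).
The final consonant of *jerit* is /t/, which is voiceless, so the suffix is -ko, giving *jeritko*.
Since the final consonant of *tibsod* is /d/ (voiced), it takes -nu, giving *tibsodnu*.

jeritko, tibsodnu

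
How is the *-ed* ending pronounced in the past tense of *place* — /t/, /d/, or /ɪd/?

/t/

The stem *place* ends in a voiceless consonant other than /t/.
The -ed suffix is realized as /ɪd/ after /t, d/; as /t/ after other voiceless consonants; and as /d/ after other voiced sounds.
So -ed on *place* is pronounced /t/.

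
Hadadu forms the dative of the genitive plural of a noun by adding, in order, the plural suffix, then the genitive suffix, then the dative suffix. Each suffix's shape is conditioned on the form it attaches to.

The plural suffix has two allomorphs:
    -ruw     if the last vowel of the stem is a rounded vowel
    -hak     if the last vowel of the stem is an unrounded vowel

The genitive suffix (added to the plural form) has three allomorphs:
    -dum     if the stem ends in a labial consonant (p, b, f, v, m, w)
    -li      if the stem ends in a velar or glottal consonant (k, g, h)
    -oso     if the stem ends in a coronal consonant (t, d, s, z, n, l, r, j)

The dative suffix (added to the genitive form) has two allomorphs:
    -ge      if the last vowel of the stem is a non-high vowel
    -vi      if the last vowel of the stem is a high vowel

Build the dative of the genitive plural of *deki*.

dekihaklivi

*deki*: last vowel = /i/, an unrounded vowel → -hak → *dekihak*.
The plural form *dekihak* — final consonant /k/ (velar/glottal) → -li → *dekihakli*.
Since the last vowel of the genitive form *dekihakli* is /i/ (a high vowel), it takes -vi, giving *dekihaklivi*.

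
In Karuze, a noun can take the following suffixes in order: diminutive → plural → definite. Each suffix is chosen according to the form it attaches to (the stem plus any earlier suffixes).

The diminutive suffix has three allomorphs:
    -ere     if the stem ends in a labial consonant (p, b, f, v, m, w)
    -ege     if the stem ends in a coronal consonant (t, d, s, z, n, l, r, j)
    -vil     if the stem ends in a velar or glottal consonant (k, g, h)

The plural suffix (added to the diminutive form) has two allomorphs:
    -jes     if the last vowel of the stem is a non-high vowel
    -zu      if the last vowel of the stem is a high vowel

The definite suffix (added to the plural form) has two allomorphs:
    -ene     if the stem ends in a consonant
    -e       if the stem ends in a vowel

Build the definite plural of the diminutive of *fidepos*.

Since the final consonant of *fidepos* is /s/ (coronal), it takes -ege, giving *fideposege*.
Since the last vowel of the diminutive form *fideposege* is /e/ (a non-high vowel), it takes -jes, giving *fideposegejes*.
Since the final sound of the plural form *fideposegejes* is /s/ (a consonant), it takes -ene, giving *fideposegejesene*.

fideposegejesene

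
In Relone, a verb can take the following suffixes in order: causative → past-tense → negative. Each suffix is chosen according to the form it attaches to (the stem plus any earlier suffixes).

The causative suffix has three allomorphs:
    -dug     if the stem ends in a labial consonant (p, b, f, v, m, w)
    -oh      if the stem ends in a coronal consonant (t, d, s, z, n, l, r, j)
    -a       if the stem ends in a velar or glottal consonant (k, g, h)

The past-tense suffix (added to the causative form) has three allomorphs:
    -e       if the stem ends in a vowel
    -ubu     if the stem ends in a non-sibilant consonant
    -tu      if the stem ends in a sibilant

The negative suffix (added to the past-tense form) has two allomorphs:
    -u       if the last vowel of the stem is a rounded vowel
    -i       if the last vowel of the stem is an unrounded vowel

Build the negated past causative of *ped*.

*ped* — final consonant /d/ (coronal) → -oh → *pedoh*.
The final sound of the causative form *pedoh* is /h/, which is a non-sibilant consonant, so the past-tense suffix is -ubu, giving *pedohubu*.
The last vowel of the past-tense form *pedohubu* is /u/, which is a rounded vowel, so the negative suffix is -u, giving *pedohubuu*.

pedohubuu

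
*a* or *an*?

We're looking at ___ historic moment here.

a

The indefinite article is chosen by the initial *sound* of the following word, not its spelling.
*historic* begins with the sound /h/ (h is pronounced in standard usage) — a consonant sound.
So the article is *a*: We're looking at a historic moment here.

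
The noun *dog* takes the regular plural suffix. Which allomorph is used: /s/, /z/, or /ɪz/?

/z/

The stem *dog* ends in a voiced non-sibilant sound.
The plural suffix surfaces as /ɪz/ after sibilants, /s/ after other voiceless consonants, and /z/ after other voiced sounds.
So the plural -s on *dog* is pronounced /z/.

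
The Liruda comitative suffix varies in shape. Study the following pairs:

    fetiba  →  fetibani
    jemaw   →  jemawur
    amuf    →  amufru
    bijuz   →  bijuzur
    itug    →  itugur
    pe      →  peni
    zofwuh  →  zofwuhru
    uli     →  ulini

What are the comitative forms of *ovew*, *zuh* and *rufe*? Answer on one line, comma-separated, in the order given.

Looking at the final sound of each stem: -ru when the stem ends in a voiceless consonant (*amuf*, *zofwuh*); -ur when the stem ends in a voiced consonant (*jemaw*, *bijuz*, *itug*); -ni when the stem ends in a vowel (*fetiba*, *pe*, *uli*).
The final sound of *ovew* is /w/, which is a voiced consonant, so the suffix is -ur, giving *ovewur*.
*zuh*: final sound = /h/, a voiceless consonant → -ru → *zuhru*.
The final sound of *rufe* is /e/, which is a vowel, so the suffix is -ni, giving *rufeni*.

ovewur, zuhru, rufeni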